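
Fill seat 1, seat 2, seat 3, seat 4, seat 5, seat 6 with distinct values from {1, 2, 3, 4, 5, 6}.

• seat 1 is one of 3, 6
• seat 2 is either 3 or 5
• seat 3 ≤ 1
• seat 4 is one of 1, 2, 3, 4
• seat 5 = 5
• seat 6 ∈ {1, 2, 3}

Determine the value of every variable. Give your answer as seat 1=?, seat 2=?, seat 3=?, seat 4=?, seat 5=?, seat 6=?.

seat 1=6, seat 2=3, seat 3=1, seat 4=4, seat 5=5, seat 6=2

seat 3's domain is down to {1}, so seat 3 = 1. Remove 1 from seat 4, seat 6.
That leaves seat 5 = 5. So seat 2 can't be 5.
That leaves seat 2 = 3. So seat 1, seat 4, seat 6 can't be 3.
seat 6 has just one choice, so seat 6 = 2. So seat 4 can't be 2.
That leaves seat 1 = 6.
That leaves seat 4 = 4.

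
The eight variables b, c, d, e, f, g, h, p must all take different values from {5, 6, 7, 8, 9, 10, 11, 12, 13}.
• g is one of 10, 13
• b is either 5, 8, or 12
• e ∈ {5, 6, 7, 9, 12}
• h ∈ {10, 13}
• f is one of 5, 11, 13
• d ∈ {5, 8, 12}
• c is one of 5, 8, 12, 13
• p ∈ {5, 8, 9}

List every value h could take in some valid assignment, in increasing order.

10, 13

g and h share exactly the 2 values {10, 13}; by pigeonhole those values go to them, so strike 10, 13 from c, f.
The 3 variables b, c, d are confined to {5, 8, 12}, which locks those values in; drop them from e, f, p.
f's domain is down to {11}, so f = 11.
p has just one choice, so p = 9. Remove 9 from e.
No further eliminations apply; h can still be any of 10, 13.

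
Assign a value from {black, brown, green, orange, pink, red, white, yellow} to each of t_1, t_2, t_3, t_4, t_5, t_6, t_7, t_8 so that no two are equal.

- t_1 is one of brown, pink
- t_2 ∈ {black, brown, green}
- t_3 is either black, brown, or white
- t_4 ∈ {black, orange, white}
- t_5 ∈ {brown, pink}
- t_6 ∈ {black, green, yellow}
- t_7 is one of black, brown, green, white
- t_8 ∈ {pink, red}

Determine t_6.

yellow

Among the 8 variables, orange fits only t_4 (and all 8 values in {black, brown, green, orange, pink, red, white, yellow} must be used), so t_4 = orange.
The 7 still-open variables draw from only 7 values {black, brown, green, pink, red, white, yellow}, so each is used; only t_8 can be red, hence t_8 = red.
The 6 still-open variables together cover exactly {black, brown, green, pink, white, yellow} — 6 values for 6 variables — and yellow appears only in t_6's list, so t_6 = yellow.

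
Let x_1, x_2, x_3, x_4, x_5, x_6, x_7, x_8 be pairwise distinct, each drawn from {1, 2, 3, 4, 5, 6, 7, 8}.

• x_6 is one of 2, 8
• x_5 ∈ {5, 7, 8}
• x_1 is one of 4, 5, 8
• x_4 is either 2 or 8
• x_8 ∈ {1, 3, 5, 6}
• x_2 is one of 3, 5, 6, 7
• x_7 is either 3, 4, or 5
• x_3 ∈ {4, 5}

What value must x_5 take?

7

The 8 variables draw from only 8 values {1, 2, 3, 4, 5, 6, 7, 8}, so each is used; only x_8 can be 1, hence x_8 = 1.
The 7 still-open variables draw from only 7 values {2, 3, 4, 5, 6, 7, 8}, so each is used; only x_2 can be 6, hence x_2 = 6.
Among the 6 still-open variables, 3 fits only x_7 (and all 6 values in {2, 3, 4, 5, 7, 8} must be used), so x_7 = 3.
Among the 5 still-open variables, 7 fits only x_5 (and all 5 values in {2, 4, 5, 7, 8} must be used), so x_5 = 7.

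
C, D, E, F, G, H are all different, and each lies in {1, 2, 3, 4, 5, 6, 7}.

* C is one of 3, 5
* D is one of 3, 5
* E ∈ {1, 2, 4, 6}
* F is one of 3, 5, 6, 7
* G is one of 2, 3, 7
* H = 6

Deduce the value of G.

H has just one choice, so H = 6. Remove 6 from E, F.
C and D share exactly the 2 values {3, 5}; by pigeonhole those values go to them, so strike 3, 5 from F, G.
That leaves F = 7. Eliminate 7 elsewhere: G.
So G = 2.

2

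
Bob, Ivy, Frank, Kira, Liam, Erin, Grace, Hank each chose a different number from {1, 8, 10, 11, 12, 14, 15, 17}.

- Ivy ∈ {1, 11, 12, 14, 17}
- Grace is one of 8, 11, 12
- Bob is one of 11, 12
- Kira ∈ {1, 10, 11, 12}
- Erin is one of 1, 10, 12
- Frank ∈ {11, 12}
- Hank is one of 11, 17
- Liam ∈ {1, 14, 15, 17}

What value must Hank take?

17

Among the 8 variables, 8 fits only Grace (and all 8 values in {1, 8, 10, 11, 12, 14, 15, 17} must be used), so Grace = 8.
Among the 7 still-open variables, 15 fits only Liam (and all 7 values in {1, 10, 11, 12, 14, 15, 17} must be used), so Liam = 15.
The 6 still-open variables draw from only 6 values {1, 10, 11, 12, 14, 17}, so each is used; only Ivy can be 14, hence Ivy = 14.
The 5 still-open variables draw from only 5 values {1, 10, 11, 12, 17}, so each is used; only Hank can be 17, hence Hank = 17.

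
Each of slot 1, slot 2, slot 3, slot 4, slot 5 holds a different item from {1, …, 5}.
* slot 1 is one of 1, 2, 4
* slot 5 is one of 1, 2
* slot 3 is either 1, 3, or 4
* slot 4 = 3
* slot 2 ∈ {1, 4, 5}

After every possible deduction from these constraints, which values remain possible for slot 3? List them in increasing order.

slot 4's domain is down to {3}, so slot 4 = 3. Remove 3 from slot 3.
Among the 4 still-open variables, 5 fits only slot 2 (and all 4 values in {1, 2, 4, 5} must be used), so slot 2 = 5.
No further eliminations apply; slot 3 can still be any of 1, 4.

1, 4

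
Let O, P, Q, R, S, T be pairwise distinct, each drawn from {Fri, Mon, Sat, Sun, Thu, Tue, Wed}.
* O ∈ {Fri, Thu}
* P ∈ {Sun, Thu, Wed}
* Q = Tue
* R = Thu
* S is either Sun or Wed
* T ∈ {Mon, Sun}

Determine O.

Fri

Q's domain is down to {Tue}, so Q = Tue.
That leaves R = Thu. So O, P can't be Thu.
So O = Fri.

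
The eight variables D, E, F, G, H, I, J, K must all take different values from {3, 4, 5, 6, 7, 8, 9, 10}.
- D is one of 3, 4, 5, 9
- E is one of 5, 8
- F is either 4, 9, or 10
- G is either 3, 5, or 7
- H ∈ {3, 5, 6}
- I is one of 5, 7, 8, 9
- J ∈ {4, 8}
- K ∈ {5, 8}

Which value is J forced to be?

Among the 8 variables, 6 fits only H (and all 8 values in {3, 4, 5, 6, 7, 8, 9, 10} must be used), so H = 6.
The 7 still-open variables draw from only 7 values {3, 4, 5, 7, 8, 9, 10}, so each is used; only F can be 10, hence F = 10.
E and K share exactly the 2 values {5, 8}; by pigeonhole those values go to them, so strike 5, 8 from D, G, I, J.
So J = 4.

4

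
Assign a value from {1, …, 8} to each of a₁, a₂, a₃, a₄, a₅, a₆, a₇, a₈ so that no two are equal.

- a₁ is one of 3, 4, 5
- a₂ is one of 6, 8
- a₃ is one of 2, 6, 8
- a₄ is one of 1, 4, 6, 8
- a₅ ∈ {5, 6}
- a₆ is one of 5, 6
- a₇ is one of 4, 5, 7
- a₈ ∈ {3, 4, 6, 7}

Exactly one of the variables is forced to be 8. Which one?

a₂

The 8 variables draw from only 8 values {1, 2, 3, 4, 5, 6, 7, 8}, so each is used; only a₄ can be 1, hence a₄ = 1.
The 7 still-open variables together cover exactly {2, 3, 4, 5, 6, 7, 8} — 7 values for 7 variables — and 2 appears only in a₃'s list, so a₃ = 2.
Among the 6 still-open variables, 8 fits only a₂ (and all 6 values in {3, 4, 5, 6, 7, 8} must be used), so a₂ = 8.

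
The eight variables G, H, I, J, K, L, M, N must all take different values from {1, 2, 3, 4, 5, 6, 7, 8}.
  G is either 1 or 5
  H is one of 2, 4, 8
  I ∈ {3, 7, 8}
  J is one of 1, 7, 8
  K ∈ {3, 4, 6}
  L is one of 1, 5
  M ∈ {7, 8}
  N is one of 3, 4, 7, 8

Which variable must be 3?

I

Among the 8 variables, 2 fits only H (and all 8 values in {1, 2, 3, 4, 5, 6, 7, 8} must be used), so H = 2.
The 7 still-open variables draw from only 7 values {1, 3, 4, 5, 6, 7, 8}, so each is used; only K can be 6, hence K = 6.
Among the 6 still-open variables, 4 fits only N (and all 6 values in {1, 3, 4, 5, 7, 8} must be used), so N = 4.
Among the 5 still-open variables, 3 fits only I (and all 5 values in {1, 3, 5, 7, 8} must be used), so I = 3.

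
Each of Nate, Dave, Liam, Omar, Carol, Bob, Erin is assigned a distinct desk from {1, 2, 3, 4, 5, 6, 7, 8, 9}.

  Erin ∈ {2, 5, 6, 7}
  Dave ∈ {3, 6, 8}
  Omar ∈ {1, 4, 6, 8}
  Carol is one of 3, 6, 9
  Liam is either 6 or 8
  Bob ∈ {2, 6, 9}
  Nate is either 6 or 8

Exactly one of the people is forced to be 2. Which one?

Bob

Nate and Liam share exactly the 2 values {6, 8}; by pigeonhole those values go to them, so strike 6, 8 from Dave, Omar, Carol, Bob, Erin.
Dave has just one choice, so Dave = 3. Remove 3 from Carol.
Carol must be 9 (only option left). Eliminate 9 elsewhere: Bob.
So 2 goes to Bob.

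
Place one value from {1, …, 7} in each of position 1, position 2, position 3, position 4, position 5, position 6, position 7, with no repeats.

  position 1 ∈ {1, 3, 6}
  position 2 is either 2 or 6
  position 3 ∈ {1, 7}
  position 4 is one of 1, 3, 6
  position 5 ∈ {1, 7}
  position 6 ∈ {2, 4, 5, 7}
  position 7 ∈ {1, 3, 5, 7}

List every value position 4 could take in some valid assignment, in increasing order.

The 7 variables together cover exactly {1, 2, 3, 4, 5, 6, 7} — 7 values for 7 variables — and 4 appears only in position 6's list, so position 6 = 4.
Among the 6 still-open variables, 2 fits only position 2 (and all 6 values in {1, 2, 3, 5, 6, 7} must be used), so position 2 = 2.
The 5 still-open variables together cover exactly {1, 3, 5, 6, 7} — 5 values for 5 variables — and 5 appears only in position 7's list, so position 7 = 5.
position 3 and position 5 share exactly the 2 values {1, 7}; by pigeonhole those values go to them, so strike 1, 7 from position 1, position 4.
No further eliminations apply; position 4 can still be any of 3, 6.

3, 6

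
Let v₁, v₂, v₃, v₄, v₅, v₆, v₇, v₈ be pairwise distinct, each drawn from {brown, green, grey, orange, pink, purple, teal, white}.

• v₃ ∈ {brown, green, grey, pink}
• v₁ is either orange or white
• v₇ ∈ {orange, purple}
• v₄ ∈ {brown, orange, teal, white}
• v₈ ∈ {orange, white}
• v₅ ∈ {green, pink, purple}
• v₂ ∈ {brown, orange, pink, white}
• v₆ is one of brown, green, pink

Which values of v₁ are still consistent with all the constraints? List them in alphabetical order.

orange, white

The 8 variables draw from only 8 values {brown, green, grey, orange, pink, purple, teal, white}, so each is used; only v₃ can be grey, hence v₃ = grey.
Among the 7 still-open variables, teal fits only v₄ (and all 7 values in {brown, green, orange, pink, purple, teal, white} must be used), so v₄ = teal.
The 2 variables v₁ and v₈ are confined to {orange, white}, which locks those values in; drop them from v₂, v₇.
That leaves v₇ = purple. Eliminate purple elsewhere: v₅.
No further eliminations apply; v₁ can still be any of orange, white.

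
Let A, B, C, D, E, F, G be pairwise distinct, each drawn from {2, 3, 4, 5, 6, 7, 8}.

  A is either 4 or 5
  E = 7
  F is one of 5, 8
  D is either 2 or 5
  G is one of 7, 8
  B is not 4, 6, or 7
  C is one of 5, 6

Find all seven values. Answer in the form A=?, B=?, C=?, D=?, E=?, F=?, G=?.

A=4, B=3, C=6, D=2, E=7, F=5, G=8

E's domain is down to {7}, so E = 7. Strike 7 from G.
G has just one choice, so G = 8. Eliminate 8 elsewhere: B, F.
F's domain is down to {5}, so F = 5. Remove 5 from A, B, C, D.
A must be 4 (only option left).
C's domain is down to {6}, so C = 6.
D must be 2 (only option left). Remove 2 from B.
B has just one choice, so B = 3.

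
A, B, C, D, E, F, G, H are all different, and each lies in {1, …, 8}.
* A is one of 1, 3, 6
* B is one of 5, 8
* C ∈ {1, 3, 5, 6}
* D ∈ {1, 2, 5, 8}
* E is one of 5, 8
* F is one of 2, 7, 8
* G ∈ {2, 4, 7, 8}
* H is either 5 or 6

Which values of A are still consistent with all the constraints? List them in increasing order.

The 8 variables draw from only 8 values {1, 2, 3, 4, 5, 6, 7, 8}, so each is used; only G can be 4, hence G = 4.
The 7 still-open variables together cover exactly {1, 2, 3, 5, 6, 7, 8} — 7 values for 7 variables — and 7 appears only in F's list, so F = 7.
The 6 still-open variables together cover exactly {1, 2, 3, 5, 6, 8} — 6 values for 6 variables — and 2 appears only in D's list, so D = 2.
B and E between them cover only {5, 8} — a naked pair. Remove those values from C, H.
H must be 6 (only option left). Eliminate 6 elsewhere: A, C.
No further eliminations apply; A can still be any of 1, 3.

1, 3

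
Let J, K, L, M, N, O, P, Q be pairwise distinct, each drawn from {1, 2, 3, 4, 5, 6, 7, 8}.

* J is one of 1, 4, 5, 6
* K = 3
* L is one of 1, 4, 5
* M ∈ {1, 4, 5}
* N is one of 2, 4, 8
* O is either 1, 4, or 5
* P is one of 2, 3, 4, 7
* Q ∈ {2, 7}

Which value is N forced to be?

8

K has just one choice, so K = 3. Eliminate 3 elsewhere: P.
The 7 still-open variables together cover exactly {1, 2, 4, 5, 6, 7, 8} — 7 values for 7 variables — and 6 appears only in J's list, so J = 6.
The 6 still-open variables draw from only 6 values {1, 2, 4, 5, 7, 8}, so each is used; only N can be 8, hence N = 8.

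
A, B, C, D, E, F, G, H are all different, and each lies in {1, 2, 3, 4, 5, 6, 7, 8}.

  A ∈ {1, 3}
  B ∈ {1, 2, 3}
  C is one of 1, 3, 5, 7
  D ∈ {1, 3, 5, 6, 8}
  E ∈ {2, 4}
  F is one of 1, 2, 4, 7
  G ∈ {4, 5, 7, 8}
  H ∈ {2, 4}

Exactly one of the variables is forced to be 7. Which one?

The 8 variables draw from only 8 values {1, 2, 3, 4, 5, 6, 7, 8}, so each is used; only D can be 6, hence D = 6.
Among the 7 still-open variables, 8 fits only G (and all 7 values in {1, 2, 3, 4, 5, 7, 8} must be used), so G = 8.
The 6 still-open variables draw from only 6 values {1, 2, 3, 4, 5, 7}, so each is used; only C can be 5, hence C = 5.
The 5 still-open variables draw from only 5 values {1, 2, 3, 4, 7}, so each is used; only F can be 7, hence F = 7.

F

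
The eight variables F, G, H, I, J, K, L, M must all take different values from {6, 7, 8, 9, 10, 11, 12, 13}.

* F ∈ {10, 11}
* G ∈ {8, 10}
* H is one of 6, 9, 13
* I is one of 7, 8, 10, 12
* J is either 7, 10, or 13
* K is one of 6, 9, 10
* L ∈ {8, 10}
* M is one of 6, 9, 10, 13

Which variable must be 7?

J

The 8 variables draw from only 8 values {6, 7, 8, 9, 10, 11, 12, 13}, so each is used; only F can be 11, hence F = 11.
The 7 still-open variables together cover exactly {6, 7, 8, 9, 10, 12, 13} — 7 values for 7 variables — and 12 appears only in I's list, so I = 12.
Among the 6 still-open variables, 7 fits only J (and all 6 values in {6, 7, 8, 9, 10, 13} must be used), so J = 7.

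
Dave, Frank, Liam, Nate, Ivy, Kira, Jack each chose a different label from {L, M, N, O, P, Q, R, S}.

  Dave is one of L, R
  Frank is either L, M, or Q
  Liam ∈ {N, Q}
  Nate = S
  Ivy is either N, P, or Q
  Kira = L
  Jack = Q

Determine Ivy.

P

Nate's domain is down to {S}, so Nate = S.
Kira must be L (only option left). So Dave, Frank can't be L.
Jack must be Q (only option left). Eliminate Q elsewhere: Frank, Liam, Ivy.
That leaves Dave = R.
Frank must be M (only option left).
Liam has just one choice, so Liam = N. So Ivy can't be N.
So Ivy = P.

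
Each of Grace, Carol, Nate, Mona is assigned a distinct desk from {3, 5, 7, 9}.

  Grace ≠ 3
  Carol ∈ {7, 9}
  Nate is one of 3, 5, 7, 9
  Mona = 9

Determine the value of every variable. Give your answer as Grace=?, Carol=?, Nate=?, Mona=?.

Grace=5, Carol=7, Nate=3, Mona=9

Mona must be 9 (only option left). Strike 9 from Grace, Carol, Nate.
Carol's domain is down to {7}, so Carol = 7. Remove 7 from Grace, Nate.
Grace must be 5 (only option left). Strike 5 from Nate.
That leaves Nate = 3.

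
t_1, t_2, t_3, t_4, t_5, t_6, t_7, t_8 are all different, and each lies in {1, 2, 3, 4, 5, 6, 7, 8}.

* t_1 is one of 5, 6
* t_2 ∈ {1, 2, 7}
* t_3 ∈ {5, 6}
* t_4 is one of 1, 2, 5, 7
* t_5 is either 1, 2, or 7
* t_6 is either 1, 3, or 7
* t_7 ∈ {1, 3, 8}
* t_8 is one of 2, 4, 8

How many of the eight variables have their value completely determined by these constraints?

The 8 variables draw from only 8 values {1, 2, 3, 4, 5, 6, 7, 8}, so each is used; only t_8 can be 4, hence t_8 = 4.
The 7 still-open variables draw from only 7 values {1, 2, 3, 5, 6, 7, 8}, so each is used; only t_7 can be 8, hence t_7 = 8.
The 6 still-open variables together cover exactly {1, 2, 3, 5, 6, 7} — 6 values for 6 variables — and 3 appears only in t_6's list, so t_6 = 3.
t_1 and t_3 share exactly the 2 values {5, 6}; by pigeonhole those values go to them, so strike 5, 6 from t_4.
Determined: t_6=3, t_7=8, t_8=4. The other variables each still have more than one consistent value. That makes 3.

3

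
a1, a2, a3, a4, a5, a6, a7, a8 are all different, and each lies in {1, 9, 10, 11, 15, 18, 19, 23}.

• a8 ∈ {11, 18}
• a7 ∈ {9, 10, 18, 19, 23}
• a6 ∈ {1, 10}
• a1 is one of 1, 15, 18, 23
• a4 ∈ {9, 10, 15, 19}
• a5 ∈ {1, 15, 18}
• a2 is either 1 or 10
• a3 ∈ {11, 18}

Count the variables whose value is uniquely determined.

a2 and a6 share exactly the 2 values {1, 10}; by pigeonhole those values go to them, so strike 1, 10 from a1, a4, a5, a7.
a3 and a8 between them cover only {11, 18} — a naked pair. Remove those values from a1, a5, a7.
a5's domain is down to {15}, so a5 = 15. Remove 15 from a1, a4.
a1's domain is down to {23}, so a1 = 23. Eliminate 23 elsewhere: a7.
Determined: a1=23, a5=15. The other variables each still have more than one consistent value. That makes 2.

2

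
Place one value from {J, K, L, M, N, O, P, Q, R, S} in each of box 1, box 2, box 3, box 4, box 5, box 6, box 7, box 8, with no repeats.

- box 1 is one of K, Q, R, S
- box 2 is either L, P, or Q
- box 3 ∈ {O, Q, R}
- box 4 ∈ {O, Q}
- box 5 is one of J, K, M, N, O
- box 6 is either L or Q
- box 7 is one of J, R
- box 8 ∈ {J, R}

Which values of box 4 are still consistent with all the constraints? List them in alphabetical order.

O, Q

box 7 and box 8 share exactly the 2 values {J, R}; by pigeonhole those values go to them, so strike J, R from box 1, box 3, box 5.
box 3 and box 4 share exactly the 2 values {O, Q}; by pigeonhole those values go to them, so strike O, Q from box 1, box 2, box 5, box 6.
That leaves box 6 = L. Strike L from box 2.
That leaves box 2 = P.
No further eliminations apply; box 4 can still be any of O, Q.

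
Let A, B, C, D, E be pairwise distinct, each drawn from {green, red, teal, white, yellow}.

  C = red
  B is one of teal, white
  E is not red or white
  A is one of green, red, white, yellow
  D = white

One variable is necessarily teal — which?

B

C's domain is down to {red}, so C = red. So A can't be red.
D must be white (only option left). Strike white from A, B.
So teal goes to B.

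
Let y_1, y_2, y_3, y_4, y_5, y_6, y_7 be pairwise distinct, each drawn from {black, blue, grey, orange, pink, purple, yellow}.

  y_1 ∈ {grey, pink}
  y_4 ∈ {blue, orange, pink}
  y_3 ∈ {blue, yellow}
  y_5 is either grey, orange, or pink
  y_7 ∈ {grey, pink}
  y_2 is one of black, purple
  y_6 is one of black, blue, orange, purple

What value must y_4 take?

The 7 variables together cover exactly {black, blue, grey, orange, pink, purple, yellow} — 7 values for 7 variables — and yellow appears only in y_3's list, so y_3 = yellow.
The 2 variables y_1 and y_7 are confined to {grey, pink}, which locks those values in; drop them from y_4, y_5.
That leaves y_5 = orange. Remove orange from y_4, y_6.
So y_4 = blue.

blue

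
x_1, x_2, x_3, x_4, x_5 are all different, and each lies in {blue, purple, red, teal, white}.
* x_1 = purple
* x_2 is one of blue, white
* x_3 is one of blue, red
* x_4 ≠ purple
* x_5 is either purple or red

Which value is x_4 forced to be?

teal

x_1's domain is down to {purple}, so x_1 = purple. Eliminate purple elsewhere: x_5.
x_5's domain is down to {red}, so x_5 = red. Remove red from x_3, x_4.
x_3's domain is down to {blue}, so x_3 = blue. So x_2, x_4 can't be blue.
x_2 must be white (only option left). Eliminate white elsewhere: x_4.
So x_4 = teal.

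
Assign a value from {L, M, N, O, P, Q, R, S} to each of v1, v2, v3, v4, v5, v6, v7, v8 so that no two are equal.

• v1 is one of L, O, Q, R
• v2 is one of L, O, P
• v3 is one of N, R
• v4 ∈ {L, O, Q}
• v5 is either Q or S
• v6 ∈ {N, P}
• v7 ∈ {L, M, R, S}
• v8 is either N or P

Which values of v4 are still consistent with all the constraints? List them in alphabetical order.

L, O, Q

The 8 variables draw from only 8 values {L, M, N, O, P, Q, R, S}, so each is used; only v7 can be M, hence v7 = M.
The 7 still-open variables together cover exactly {L, N, O, P, Q, R, S} — 7 values for 7 variables — and S appears only in v5's list, so v5 = S.
The 2 variables v6 and v8 are confined to {N, P}, which locks those values in; drop them from v2, v3.
v3's domain is down to {R}, so v3 = R. Strike R from v1.
No further eliminations apply; v4 can still be any of L, O, Q.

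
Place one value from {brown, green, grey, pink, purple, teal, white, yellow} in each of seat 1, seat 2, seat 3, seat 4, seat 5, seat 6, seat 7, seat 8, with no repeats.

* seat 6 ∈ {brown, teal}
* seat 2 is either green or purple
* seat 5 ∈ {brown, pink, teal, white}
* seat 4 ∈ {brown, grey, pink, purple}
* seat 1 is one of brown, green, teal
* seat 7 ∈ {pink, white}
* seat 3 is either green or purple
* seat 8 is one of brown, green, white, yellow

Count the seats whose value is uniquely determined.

The 8 variables together cover exactly {brown, green, grey, pink, purple, teal, white, yellow} — 8 values for 8 variables — and grey appears only in seat 4's list, so seat 4 = grey.
The 7 still-open variables draw from only 7 values {brown, green, pink, purple, teal, white, yellow}, so each is used; only seat 8 can be yellow, hence seat 8 = yellow.
seat 2 and seat 3 share exactly the 2 values {green, purple}; by pigeonhole those values go to them, so strike green, purple from seat 1.
seat 1 and seat 6 between them cover only {brown, teal} — a naked pair. Remove those values from seat 5.
Determined: seat 4=grey, seat 8=yellow. The other seats each still have more than one consistent value. That makes 2.

2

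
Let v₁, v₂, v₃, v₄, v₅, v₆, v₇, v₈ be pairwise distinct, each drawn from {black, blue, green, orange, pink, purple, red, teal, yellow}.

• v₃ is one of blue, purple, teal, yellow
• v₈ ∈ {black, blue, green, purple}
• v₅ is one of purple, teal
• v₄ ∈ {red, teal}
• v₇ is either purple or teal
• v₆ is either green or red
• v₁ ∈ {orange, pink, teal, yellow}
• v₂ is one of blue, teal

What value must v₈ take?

v₅ and v₇ share exactly the 2 values {purple, teal}; by pigeonhole those values go to them, so strike purple, teal from v₁, v₂, v₃, v₄, v₈.
v₂ has just one choice, so v₂ = blue. Strike blue from v₃, v₈.
v₃ has just one choice, so v₃ = yellow. Strike yellow from v₁.
v₄ must be red (only option left). Strike red from v₆.
That leaves v₆ = green. Eliminate green elsewhere: v₈.
So v₈ = black.

black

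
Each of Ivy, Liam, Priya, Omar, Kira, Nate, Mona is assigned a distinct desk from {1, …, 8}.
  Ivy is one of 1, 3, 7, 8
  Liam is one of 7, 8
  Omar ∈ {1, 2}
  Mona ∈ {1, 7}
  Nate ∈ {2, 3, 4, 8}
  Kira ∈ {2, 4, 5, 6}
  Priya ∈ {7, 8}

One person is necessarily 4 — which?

Liam and Priya share exactly the 2 values {7, 8}; by pigeonhole those values go to them, so strike 7, 8 from Ivy, Nate, Mona.
Mona must be 1 (only option left). Eliminate 1 elsewhere: Ivy, Omar.
Ivy has just one choice, so Ivy = 3. Eliminate 3 elsewhere: Nate.
Omar must be 2 (only option left). Eliminate 2 elsewhere: Kira, Nate.
So 4 goes to Nate.

Nate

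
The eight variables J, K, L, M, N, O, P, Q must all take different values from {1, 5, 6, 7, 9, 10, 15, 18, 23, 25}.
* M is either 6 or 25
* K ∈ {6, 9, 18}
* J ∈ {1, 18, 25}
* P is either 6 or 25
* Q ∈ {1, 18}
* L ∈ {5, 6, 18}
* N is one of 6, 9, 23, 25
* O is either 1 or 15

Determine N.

The 8 variables draw from only 8 values {1, 5, 6, 9, 15, 18, 23, 25}, so each is used; only L can be 5, hence L = 5.
Among the 7 still-open variables, 15 fits only O (and all 7 values in {1, 6, 9, 15, 18, 23, 25} must be used), so O = 15.
Among the 6 still-open variables, 23 fits only N (and all 6 values in {1, 6, 9, 18, 23, 25} must be used), so N = 23.

23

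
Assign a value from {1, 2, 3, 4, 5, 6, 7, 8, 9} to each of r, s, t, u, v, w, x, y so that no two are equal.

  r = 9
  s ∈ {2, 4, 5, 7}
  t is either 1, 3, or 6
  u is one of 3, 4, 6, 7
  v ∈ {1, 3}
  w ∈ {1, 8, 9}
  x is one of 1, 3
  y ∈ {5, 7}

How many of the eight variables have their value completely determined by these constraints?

3

r must be 9 (only option left). So w can't be 9.
v and x between them cover only {1, 3} — a naked pair. Remove those values from t, u, w.
t must be 6 (only option left). Strike 6 from u.
That leaves w = 8.
Determined: r=9, t=6, w=8. The other variables each still have more than one consistent value. That makes 3.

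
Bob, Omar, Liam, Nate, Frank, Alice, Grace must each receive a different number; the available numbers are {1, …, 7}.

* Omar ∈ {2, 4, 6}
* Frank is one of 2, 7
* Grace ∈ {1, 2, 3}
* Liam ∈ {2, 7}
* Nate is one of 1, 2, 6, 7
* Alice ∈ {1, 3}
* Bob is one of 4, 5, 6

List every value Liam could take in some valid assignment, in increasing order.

The 7 variables together cover exactly {1, 2, 3, 4, 5, 6, 7} — 7 values for 7 variables — and 5 appears only in Bob's list, so Bob = 5.
The 6 still-open variables draw from only 6 values {1, 2, 3, 4, 6, 7}, so each is used; only Omar can be 4, hence Omar = 4.
The 5 still-open variables together cover exactly {1, 2, 3, 6, 7} — 5 values for 5 variables — and 6 appears only in Nate's list, so Nate = 6.
Liam and Frank share exactly the 2 values {2, 7}; by pigeonhole those values go to them, so strike 2, 7 from Grace.
No further eliminations apply; Liam can still be any of 2, 7.

2, 7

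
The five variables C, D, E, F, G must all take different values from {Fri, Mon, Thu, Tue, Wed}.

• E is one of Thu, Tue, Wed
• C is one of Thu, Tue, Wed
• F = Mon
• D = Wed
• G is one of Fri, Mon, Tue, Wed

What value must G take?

D must be Wed (only option left). So C, E, G can't be Wed.
F's domain is down to {Mon}, so F = Mon. Strike Mon from G.
Among the 3 still-open variables, Fri fits only G (and all 3 values in {Fri, Thu, Tue} must be used), so G = Fri.

Fri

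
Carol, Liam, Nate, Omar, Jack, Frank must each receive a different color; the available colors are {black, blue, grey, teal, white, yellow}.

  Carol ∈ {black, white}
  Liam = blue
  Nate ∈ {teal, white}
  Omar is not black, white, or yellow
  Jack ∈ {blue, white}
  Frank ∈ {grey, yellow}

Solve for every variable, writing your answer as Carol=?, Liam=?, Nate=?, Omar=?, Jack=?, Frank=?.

Carol=black, Liam=blue, Nate=teal, Omar=grey, Jack=white, Frank=yellow

Liam has just one choice, so Liam = blue. Remove blue from Omar, Jack.
Jack must be white (only option left). So Carol, Nate can't be white.
Carol's domain is down to {black}, so Carol = black.
Nate must be teal (only option left). So Omar can't be teal.
That leaves Omar = grey. Remove grey from Frank.
Frank must be yellow (only option left).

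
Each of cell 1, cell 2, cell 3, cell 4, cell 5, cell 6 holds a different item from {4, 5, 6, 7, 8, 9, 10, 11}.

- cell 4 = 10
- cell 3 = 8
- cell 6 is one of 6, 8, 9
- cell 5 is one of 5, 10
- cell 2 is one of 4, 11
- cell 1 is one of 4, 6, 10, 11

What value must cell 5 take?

cell 3 must be 8 (only option left). Remove 8 from cell 6.
cell 4's domain is down to {10}, so cell 4 = 10. So cell 1, cell 5 can't be 10.
So cell 5 = 5.

5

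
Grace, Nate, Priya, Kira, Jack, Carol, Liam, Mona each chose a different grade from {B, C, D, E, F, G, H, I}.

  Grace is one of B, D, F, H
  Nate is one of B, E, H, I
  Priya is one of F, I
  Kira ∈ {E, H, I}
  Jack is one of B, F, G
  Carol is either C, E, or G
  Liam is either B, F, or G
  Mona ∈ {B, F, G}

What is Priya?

I

Among the 8 variables, C fits only Carol (and all 8 values in {B, C, D, E, F, G, H, I} must be used), so Carol = C.
Among the 7 still-open variables, D fits only Grace (and all 7 values in {B, D, E, F, G, H, I} must be used), so Grace = D.
Jack, Liam, Mona share exactly the 3 values {B, F, G}; by pigeonhole those values go to them, so strike B, F, G from Nate, Priya.
So Priya = I.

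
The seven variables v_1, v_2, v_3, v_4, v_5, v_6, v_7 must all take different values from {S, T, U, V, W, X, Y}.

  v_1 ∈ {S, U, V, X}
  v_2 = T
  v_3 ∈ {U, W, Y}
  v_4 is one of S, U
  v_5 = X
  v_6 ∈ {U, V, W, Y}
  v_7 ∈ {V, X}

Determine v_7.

v_2's domain is down to {T}, so v_2 = T.
That leaves v_5 = X. Eliminate X elsewhere: v_1, v_7.
So v_7 = V.

V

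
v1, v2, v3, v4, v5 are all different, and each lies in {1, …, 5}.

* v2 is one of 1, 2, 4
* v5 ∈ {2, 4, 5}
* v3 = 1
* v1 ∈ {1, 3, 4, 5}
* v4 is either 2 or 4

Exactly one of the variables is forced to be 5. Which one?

v5

v3 has just one choice, so v3 = 1. So v1, v2 can't be 1.
Among the 4 still-open variables, 3 fits only v1 (and all 4 values in {2, 3, 4, 5} must be used), so v1 = 3.
Among the 3 still-open variables, 5 fits only v5 (and all 3 values in {2, 4, 5} must be used), so v5 = 5.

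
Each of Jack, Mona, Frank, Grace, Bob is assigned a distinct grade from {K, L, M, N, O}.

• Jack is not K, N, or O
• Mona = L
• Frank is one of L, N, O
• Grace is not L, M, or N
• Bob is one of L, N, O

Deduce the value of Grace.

Mona has just one choice, so Mona = L. So Jack, Frank, Bob can't be L.
Jack has just one choice, so Jack = M.
The 3 still-open variables draw from only 3 values {K, N, O}, so each is used; only Grace can be K, hence Grace = K.

K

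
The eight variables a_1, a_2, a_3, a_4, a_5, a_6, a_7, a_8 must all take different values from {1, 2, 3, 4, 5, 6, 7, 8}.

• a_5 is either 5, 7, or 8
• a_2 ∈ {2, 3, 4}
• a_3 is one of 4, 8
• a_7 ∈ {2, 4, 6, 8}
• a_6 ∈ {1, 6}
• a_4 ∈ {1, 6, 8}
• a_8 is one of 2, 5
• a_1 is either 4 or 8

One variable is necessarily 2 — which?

a_7

Among the 8 variables, 3 fits only a_2 (and all 8 values in {1, 2, 3, 4, 5, 6, 7, 8} must be used), so a_2 = 3.
The 7 still-open variables together cover exactly {1, 2, 4, 5, 6, 7, 8} — 7 values for 7 variables — and 7 appears only in a_5's list, so a_5 = 7.
The 6 still-open variables draw from only 6 values {1, 2, 4, 5, 6, 8}, so each is used; only a_8 can be 5, hence a_8 = 5.
Among the 5 still-open variables, 2 fits only a_7 (and all 5 values in {1, 2, 4, 6, 8} must be used), so a_7 = 2.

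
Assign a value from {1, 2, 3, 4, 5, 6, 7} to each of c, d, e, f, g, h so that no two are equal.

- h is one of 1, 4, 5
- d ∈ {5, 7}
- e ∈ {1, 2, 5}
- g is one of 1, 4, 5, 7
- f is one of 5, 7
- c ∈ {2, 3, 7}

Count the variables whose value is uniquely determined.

2

The 6 variables draw from only 6 values {1, 2, 3, 4, 5, 7}, so each is used; only c can be 3, hence c = 3.
The 5 still-open variables together cover exactly {1, 2, 4, 5, 7} — 5 values for 5 variables — and 2 appears only in e's list, so e = 2.
d and f share exactly the 2 values {5, 7}; by pigeonhole those values go to them, so strike 5, 7 from g, h.
Determined: c=3, e=2. The other variables each still have more than one consistent value. That makes 2.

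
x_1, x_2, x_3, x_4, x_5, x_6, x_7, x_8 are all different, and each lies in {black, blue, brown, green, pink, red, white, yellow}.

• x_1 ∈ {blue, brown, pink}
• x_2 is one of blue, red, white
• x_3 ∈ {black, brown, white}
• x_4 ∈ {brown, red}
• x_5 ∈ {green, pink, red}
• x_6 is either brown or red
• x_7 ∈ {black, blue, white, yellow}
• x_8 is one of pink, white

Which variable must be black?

The 8 variables together cover exactly {black, blue, brown, green, pink, red, white, yellow} — 8 values for 8 variables — and green appears only in x_5's list, so x_5 = green.
The 7 still-open variables together cover exactly {black, blue, brown, pink, red, white, yellow} — 7 values for 7 variables — and yellow appears only in x_7's list, so x_7 = yellow.
The 6 still-open variables draw from only 6 values {black, blue, brown, pink, red, white}, so each is used; only x_3 can be black, hence x_3 = black.

x_3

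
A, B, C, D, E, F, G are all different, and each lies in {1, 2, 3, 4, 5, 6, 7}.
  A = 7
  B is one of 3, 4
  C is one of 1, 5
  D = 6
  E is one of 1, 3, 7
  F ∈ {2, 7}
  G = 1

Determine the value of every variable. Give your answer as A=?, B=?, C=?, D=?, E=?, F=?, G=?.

A's domain is down to {7}, so A = 7. So E, F can't be 7.
D's domain is down to {6}, so D = 6.
F has just one choice, so F = 2.
G must be 1 (only option left). So C, E can't be 1.
C's domain is down to {5}, so C = 5.
E's domain is down to {3}, so E = 3. Remove 3 from B.
That leaves B = 4.

A=7, B=4, C=5, D=6, E=3, F=2, G=1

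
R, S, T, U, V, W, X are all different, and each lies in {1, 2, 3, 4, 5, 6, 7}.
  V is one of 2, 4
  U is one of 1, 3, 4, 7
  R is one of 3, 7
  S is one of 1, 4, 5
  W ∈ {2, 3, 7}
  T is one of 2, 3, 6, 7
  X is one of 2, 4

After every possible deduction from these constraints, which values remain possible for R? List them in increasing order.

Among the 7 variables, 5 fits only S (and all 7 values in {1, 2, 3, 4, 5, 6, 7} must be used), so S = 5.
The 6 still-open variables together cover exactly {1, 2, 3, 4, 6, 7} — 6 values for 6 variables — and 1 appears only in U's list, so U = 1.
The 5 still-open variables together cover exactly {2, 3, 4, 6, 7} — 5 values for 5 variables — and 6 appears only in T's list, so T = 6.
V and X share exactly the 2 values {2, 4}; by pigeonhole those values go to them, so strike 2, 4 from W.
No further eliminations apply; R can still be any of 3, 7.

3, 7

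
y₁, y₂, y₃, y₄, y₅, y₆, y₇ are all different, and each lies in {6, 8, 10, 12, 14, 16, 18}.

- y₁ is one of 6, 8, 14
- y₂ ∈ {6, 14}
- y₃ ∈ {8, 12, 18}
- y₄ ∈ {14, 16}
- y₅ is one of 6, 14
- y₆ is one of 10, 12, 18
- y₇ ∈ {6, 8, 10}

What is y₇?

10

Among the 7 variables, 16 fits only y₄ (and all 7 values in {6, 8, 10, 12, 14, 16, 18} must be used), so y₄ = 16.
y₂ and y₅ between them cover only {6, 14} — a naked pair. Remove those values from y₁, y₇.
y₁ must be 8 (only option left). So y₃, y₇ can't be 8.
So y₇ = 10.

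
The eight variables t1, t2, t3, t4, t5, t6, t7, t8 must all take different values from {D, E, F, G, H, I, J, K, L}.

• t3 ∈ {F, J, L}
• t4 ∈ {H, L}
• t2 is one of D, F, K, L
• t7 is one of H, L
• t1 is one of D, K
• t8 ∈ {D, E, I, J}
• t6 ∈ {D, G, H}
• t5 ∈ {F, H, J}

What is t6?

t4 and t7 between them cover only {H, L} — a naked pair. Remove those values from t2, t3, t5, t6.
t3 and t5 share exactly the 2 values {F, J}; by pigeonhole those values go to them, so strike F, J from t2, t8.
The 2 variables t1 and t2 are confined to {D, K}, which locks those values in; drop them from t6, t8.
So t6 = G.

G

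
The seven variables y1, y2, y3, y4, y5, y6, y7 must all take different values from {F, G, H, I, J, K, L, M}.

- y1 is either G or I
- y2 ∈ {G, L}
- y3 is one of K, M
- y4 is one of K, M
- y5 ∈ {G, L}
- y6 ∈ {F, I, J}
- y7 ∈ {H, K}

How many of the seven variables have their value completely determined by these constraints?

y2 and y5 share exactly the 2 values {G, L}; by pigeonhole those values go to them, so strike G, L from y1.
y1 must be I (only option left). Eliminate I elsewhere: y6.
y3 and y4 share exactly the 2 values {K, M}; by pigeonhole those values go to them, so strike K, M from y7.
y7 must be H (only option left).
Determined: y1=I, y7=H. The other variables each still have more than one consistent value. That makes 2.

2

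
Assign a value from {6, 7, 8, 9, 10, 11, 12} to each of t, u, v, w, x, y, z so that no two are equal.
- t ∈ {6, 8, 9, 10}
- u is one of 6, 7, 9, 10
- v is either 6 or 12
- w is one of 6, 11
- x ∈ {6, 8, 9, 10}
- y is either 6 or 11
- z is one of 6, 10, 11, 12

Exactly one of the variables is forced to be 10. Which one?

z

The 7 variables together cover exactly {6, 7, 8, 9, 10, 11, 12} — 7 values for 7 variables — and 7 appears only in u's list, so u = 7.
w and y share exactly the 2 values {6, 11}; by pigeonhole those values go to them, so strike 6, 11 from t, v, x, z.
v must be 12 (only option left). So z can't be 12.
So 10 goes to z.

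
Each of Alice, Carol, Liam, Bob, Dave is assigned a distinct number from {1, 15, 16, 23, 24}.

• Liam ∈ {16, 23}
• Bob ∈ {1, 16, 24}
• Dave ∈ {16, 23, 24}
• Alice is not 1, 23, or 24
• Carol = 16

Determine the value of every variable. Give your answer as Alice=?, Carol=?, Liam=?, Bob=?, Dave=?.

Alice=15, Carol=16, Liam=23, Bob=1, Dave=24

Carol has just one choice, so Carol = 16. Remove 16 from Alice, Liam, Bob, Dave.
Liam must be 23 (only option left). So Dave can't be 23.
Dave has just one choice, so Dave = 24. Remove 24 from Bob.
That leaves Alice = 15.
Bob's domain is down to {1}, so Bob = 1.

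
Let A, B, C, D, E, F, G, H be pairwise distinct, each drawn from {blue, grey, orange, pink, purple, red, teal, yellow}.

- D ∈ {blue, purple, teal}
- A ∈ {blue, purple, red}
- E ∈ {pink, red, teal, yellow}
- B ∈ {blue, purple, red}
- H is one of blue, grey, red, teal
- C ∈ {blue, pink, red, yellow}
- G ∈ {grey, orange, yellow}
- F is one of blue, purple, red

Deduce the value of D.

teal

The 8 variables draw from only 8 values {blue, grey, orange, pink, purple, red, teal, yellow}, so each is used; only G can be orange, hence G = orange.
Among the 7 still-open variables, grey fits only H (and all 7 values in {blue, grey, pink, purple, red, teal, yellow} must be used), so H = grey.
A, B, F between them cover only {blue, purple, red} — a naked triple. Remove those values from C, D, E.
So D = teal.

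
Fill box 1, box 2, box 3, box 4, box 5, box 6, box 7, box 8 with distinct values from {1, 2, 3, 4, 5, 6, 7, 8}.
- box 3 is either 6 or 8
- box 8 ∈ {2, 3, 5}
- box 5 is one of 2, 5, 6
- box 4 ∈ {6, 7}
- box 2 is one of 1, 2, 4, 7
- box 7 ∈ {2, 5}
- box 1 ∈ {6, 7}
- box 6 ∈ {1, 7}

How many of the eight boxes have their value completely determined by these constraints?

Among the 8 variables, 3 fits only box 8 (and all 8 values in {1, 2, 3, 4, 5, 6, 7, 8} must be used), so box 8 = 3.
The 7 still-open variables draw from only 7 values {1, 2, 4, 5, 6, 7, 8}, so each is used; only box 2 can be 4, hence box 2 = 4.
The 6 still-open variables draw from only 6 values {1, 2, 5, 6, 7, 8}, so each is used; only box 6 can be 1, hence box 6 = 1.
The 5 still-open variables together cover exactly {2, 5, 6, 7, 8} — 5 values for 5 variables — and 8 appears only in box 3's list, so box 3 = 8.
box 1 and box 4 between them cover only {6, 7} — a naked pair. Remove those values from box 5.
Determined: box 2=4, box 3=8, box 6=1, box 8=3. The other boxes each still have more than one consistent value. That makes 4.

4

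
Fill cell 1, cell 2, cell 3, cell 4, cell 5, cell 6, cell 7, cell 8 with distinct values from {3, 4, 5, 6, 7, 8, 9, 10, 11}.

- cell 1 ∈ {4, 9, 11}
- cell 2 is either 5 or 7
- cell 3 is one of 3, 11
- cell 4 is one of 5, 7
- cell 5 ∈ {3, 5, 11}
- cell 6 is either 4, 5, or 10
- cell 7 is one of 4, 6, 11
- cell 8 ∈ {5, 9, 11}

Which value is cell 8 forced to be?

9

The 8 variables draw from only 8 values {3, 4, 5, 6, 7, 9, 10, 11}, so each is used; only cell 7 can be 6, hence cell 7 = 6.
The 7 still-open variables together cover exactly {3, 4, 5, 7, 9, 10, 11} — 7 values for 7 variables — and 10 appears only in cell 6's list, so cell 6 = 10.
The 6 still-open variables together cover exactly {3, 4, 5, 7, 9, 11} — 6 values for 6 variables — and 4 appears only in cell 1's list, so cell 1 = 4.
The 5 still-open variables draw from only 5 values {3, 5, 7, 9, 11}, so each is used; only cell 8 can be 9, hence cell 8 = 9.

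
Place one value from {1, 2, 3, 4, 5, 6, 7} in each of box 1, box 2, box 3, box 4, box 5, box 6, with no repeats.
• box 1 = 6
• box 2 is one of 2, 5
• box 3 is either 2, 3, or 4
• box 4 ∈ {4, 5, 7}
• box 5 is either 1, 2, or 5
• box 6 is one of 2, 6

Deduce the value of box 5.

box 1 has just one choice, so box 1 = 6. Strike 6 from box 6.
That leaves box 6 = 2. So box 2, box 3, box 5 can't be 2.
box 2's domain is down to {5}, so box 2 = 5. Eliminate 5 elsewhere: box 4, box 5.
So box 5 = 1.

1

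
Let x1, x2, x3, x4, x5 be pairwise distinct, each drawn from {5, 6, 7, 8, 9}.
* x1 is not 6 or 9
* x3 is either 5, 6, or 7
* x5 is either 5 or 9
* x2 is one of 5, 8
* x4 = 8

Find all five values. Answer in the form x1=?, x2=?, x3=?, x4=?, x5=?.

x1=7, x2=5, x3=6, x4=8, x5=9

x4 must be 8 (only option left). So x1, x2 can't be 8.
x2 has just one choice, so x2 = 5. Remove 5 from x1, x3, x5.
x5 must be 9 (only option left).
x1 must be 7 (only option left). Remove 7 from x3.
x3 has just one choice, so x3 = 6.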